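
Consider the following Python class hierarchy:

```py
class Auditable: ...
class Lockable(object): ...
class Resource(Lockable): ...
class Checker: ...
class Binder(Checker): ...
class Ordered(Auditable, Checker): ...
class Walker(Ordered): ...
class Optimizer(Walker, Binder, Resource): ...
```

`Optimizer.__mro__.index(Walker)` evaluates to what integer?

L[Optimizer] = Optimizer + merge(L[Walker], L[Binder], L[Resource], [Walker Binder Resource])
  take Walker:  [Walker Ordered Auditable Checker object] + [Binder Checker object] + [Resource Lockable object] + [Walker Binder Resource]
  take Ordered:  [Ordered Auditable Checker object] + [Binder Checker object] + [Resource Lockable object] + [Binder Resource]
  take Auditable:  [Auditable Checker object] + [Binder Checker object] + [Resource Lockable object] + [Binder Resource]
  take Binder:  [Checker object] + [Binder Checker object] + [Resource Lockable object] + [Binder Resource]
  take Checker:  [Checker object] + [Checker object] + [Resource Lockable object] + [Resource]
  take Resource:  [object] + [object] + [Resource Lockable object] + [Resource]
  take Lockable:  [object] + [object] + [Lockable object]
  take object:  [object] + [object] + [object]
MRO: Optimizer Walker Ordered Auditable Binder Checker Resource Lockable object
Walker sits at index 1.

1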